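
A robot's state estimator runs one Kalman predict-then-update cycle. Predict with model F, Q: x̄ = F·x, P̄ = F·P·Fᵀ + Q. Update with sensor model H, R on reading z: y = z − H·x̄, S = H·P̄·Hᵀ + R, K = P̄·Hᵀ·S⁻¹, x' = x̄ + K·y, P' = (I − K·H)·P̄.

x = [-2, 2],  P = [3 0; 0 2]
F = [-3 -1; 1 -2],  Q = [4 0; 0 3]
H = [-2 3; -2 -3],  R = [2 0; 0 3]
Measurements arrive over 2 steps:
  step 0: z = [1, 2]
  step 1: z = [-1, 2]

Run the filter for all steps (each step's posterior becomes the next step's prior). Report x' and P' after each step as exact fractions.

step 0: x̄ = F·x = [4, -6]
step 0: P̄ = F·P·Fᵀ + Q = [33 -5; -5 14]
step 0: y = z − H·x̄ = [27, -8]
step 0: S = H·P̄·Hᵀ + R = [320 6; 6 201]
step 0: K = P̄·Hᵀ·S⁻¹ = [-5325/21428 -2639/10714; 887/5357 -2638/16071]
step 0: x' = x̄ + K·y = [-15839/21428, -3475/16071]
step 0: P' = (I − K·H)·P̄ = [6621/21428 216/5357; 216/5357 2206/16071]
step 1: x̄ = F·x = [156451/64284, -19717/64284]
step 1: P̄ = F·P·Fᵀ + Q = [460279/64284 -28981/64284; -28981/64284 237643/64284]
step 1: y = z − H·x̄ = [27979/5844, 382319/64284]
step 1: S = H·P̄·Hᵀ + R = [405113/5844 -27061/5844; -27061/5844 3824983/64284]
step 1: K = P̄·Hᵀ·S⁻¹ = [-63807747/263773967 -62452474/263773967; 42836169/263773967 -41833430/263773967]
step 1: x' = x̄ + K·y = [-34956023/263773967, -124617347/263773967]
step 1: P' = (I − K·H)·P̄ = [78743229/263773967 9956988/263773967; 9956988/263773967 35195438/263773967]

step 0: x' = [-15839/21428, -3475/16071], P' = [6621/21428 216/5357; 216/5357 2206/16071]
step 1: x' = [-34956023/263773967, -124617347/263773967], P' = [78743229/263773967 9956988/263773967; 9956988/263773967 35195438/263773967]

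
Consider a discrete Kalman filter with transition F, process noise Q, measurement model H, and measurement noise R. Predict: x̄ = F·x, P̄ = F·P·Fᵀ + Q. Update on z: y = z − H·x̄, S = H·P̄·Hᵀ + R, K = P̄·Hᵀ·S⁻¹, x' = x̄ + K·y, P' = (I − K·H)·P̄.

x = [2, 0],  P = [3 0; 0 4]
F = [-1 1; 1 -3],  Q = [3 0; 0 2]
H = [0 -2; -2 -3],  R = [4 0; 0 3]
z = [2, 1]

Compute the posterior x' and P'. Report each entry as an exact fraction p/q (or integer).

x̄ = F·x = [-2, 2]
P̄ = F·P·Fᵀ + Q = [10 -15; -15 41]
y = z − H·x̄ = [6, 3]
S = H·P̄·Hᵀ + R = [168 186; 186 232]
K = P̄·Hᵀ·S⁻¹ = [77/146 -23/73; -863/2190 -31/365]
x' = x̄ + K·y = [16/73, -226/365]
P' = (I − K·H)·P̄ = [150/73 -77/73; -77/73 863/1095]

x' = [16/73, -226/365]
P' = [150/73 -77/73; -77/73 863/1095]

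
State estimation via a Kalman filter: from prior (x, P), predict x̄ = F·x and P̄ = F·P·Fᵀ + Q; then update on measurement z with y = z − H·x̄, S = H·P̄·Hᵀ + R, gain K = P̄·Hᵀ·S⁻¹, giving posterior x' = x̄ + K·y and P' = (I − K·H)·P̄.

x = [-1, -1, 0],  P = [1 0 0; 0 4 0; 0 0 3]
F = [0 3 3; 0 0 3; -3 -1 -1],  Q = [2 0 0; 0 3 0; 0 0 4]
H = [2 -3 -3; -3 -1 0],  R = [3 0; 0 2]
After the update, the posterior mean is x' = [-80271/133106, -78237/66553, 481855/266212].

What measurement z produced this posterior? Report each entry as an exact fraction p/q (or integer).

z = [-3, 3]

x̄ = F·x = [-3, 0, 4]
P̄ = F·P·Fᵀ + Q = [65 27 -21; 27 30 -9; -21 -9 20]
S = H·P̄·Hᵀ + R = [479 -327; -327 779]
K = P̄·Hᵀ·S⁻¹ = [7327/133106 -34857/133106; -10827/66553 -14028/66553; -34881/266212 9963/266212]
x' − x̄ = [319047/133106, -78237/66553, -582993/266212] = K·y
y = (KᵀK)⁻¹·Kᵀ·(x' − x̄) = [15, -6]
z = y + H·x̄ = [15, -6] + [-18, 9] = [-3, 3]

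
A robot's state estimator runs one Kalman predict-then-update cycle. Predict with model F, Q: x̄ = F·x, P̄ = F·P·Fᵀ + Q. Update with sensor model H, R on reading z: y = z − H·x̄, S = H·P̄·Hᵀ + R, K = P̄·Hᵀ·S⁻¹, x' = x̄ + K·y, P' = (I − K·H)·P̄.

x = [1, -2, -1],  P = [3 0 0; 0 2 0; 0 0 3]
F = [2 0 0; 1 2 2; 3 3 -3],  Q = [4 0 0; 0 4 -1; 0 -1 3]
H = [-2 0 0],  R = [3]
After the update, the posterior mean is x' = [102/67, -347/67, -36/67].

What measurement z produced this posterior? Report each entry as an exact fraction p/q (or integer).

x̄ = F·x = [2, -5, 0]
P̄ = F·P·Fᵀ + Q = [16 6 18; 6 27 2; 18 2 75]
S = H·P̄·Hᵀ + R = [67]
K = P̄·Hᵀ·S⁻¹ = [-32/67; -12/67; -36/67]
x' − x̄ = [-32/67, -12/67, -36/67] = K·y
y = (KᵀK)⁻¹·Kᵀ·(x' − x̄) = [1]
z = y + H·x̄ = [1] + [-4] = [-3]

z = [-3]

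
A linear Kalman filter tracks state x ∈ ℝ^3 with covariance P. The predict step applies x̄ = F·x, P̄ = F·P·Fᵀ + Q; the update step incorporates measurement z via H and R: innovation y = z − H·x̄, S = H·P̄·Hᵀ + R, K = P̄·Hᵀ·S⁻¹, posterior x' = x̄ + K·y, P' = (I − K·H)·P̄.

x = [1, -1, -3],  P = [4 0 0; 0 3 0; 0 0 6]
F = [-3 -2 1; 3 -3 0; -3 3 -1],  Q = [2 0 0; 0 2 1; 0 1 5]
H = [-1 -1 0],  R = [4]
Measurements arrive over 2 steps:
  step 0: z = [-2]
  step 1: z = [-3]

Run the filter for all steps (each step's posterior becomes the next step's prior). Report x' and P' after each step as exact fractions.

step 0: x̄ = F·x = [-4, 6, -3]
step 0: P̄ = F·P·Fᵀ + Q = [56 -18 12; -18 65 -62; 12 -62 74]
step 0: y = z − H·x̄ = [0]
step 0: S = H·P̄·Hᵀ + R = [89]
step 0: K = P̄·Hᵀ·S⁻¹ = [-38/89; -47/89; 50/89]
step 0: x' = x̄ + K·y = [-4, 6, -3]
step 0: P' = (I − K·H)·P̄ = [3540/89 -3388/89 2968/89; -3388/89 3576/89 -3168/89; 2968/89 -3168/89 4086/89]
step 1: x̄ = F·x = [-3, -30, 33]
step 1: P̄ = F·P·Fᵀ + Q = [4636/89 -2160/89 642/89; -2160/89 125206/89 -143347/89; 642/89 -143347/89 166375/89]
step 1: y = z − H·x̄ = [-36]
step 1: S = H·P̄·Hᵀ + R = [125878/89]
step 1: K = P̄·Hᵀ·S⁻¹ = [-1238/62939; -61523/62939; 142705/125878]
step 1: x' = x̄ + K·y = [-144249/62939, 326658/62939, -491703/62939]
step 1: P' = (I − K·H)·P̄ = [3244044/62939 -3239092/62939 2439052/62939; -3239092/62939 3485184/62939 -2724462/62939; 2439052/62939 -2724462/62939 6497025/125878]

step 0: x' = [-4, 6, -3], P' = [3540/89 -3388/89 2968/89; -3388/89 3576/89 -3168/89; 2968/89 -3168/89 4086/89]
step 1: x' = [-144249/62939, 326658/62939, -491703/62939], P' = [3244044/62939 -3239092/62939 2439052/62939; -3239092/62939 3485184/62939 -2724462/62939; 2439052/62939 -2724462/62939 6497025/125878]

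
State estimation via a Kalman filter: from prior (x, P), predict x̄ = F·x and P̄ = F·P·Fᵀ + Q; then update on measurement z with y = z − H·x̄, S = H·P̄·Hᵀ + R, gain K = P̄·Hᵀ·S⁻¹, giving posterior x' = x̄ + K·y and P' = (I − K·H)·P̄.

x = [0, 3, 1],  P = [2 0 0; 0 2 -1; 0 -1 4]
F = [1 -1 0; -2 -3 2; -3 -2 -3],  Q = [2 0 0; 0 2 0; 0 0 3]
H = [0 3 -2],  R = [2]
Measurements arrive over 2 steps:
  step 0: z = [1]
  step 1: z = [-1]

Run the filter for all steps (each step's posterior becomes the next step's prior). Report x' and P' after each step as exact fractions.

step 0: x̄ = F·x = [-3, -7, -9]
step 0: P̄ = F·P·Fᵀ + Q = [6 4 -5; 4 56 -5; -5 -5 53]
step 0: y = z − H·x̄ = [4]
step 0: S = H·P̄·Hᵀ + R = [778]
step 0: K = P̄·Hᵀ·S⁻¹ = [11/389; 89/389; -121/778]
step 0: x' = x̄ + K·y = [-1123/389, -2367/389, -3743/389]
step 0: P' = (I − K·H)·P̄ = [2092/389 -402/389 -614/389; -402/389 5942/389 8824/389; -614/389 8824/389 26593/778]
step 1: x̄ = F·x = [1244/389, 1861/389, 19332/389]
step 1: P̄ = F·P·Fᵀ + Q = [9616/389 -4832/389 33520/389; -4832/389 10010/389 7319/389; 33520/389 7319/389 506887/778]
step 1: y = z − H·x̄ = [32692/389]
step 1: S = H·P̄·Hᵀ + R = [1016814/389]
step 1: K = P̄·Hᵀ·S⁻¹ = [-40768/508407; 7696/508407; -242465/508407]
step 1: x' = x̄ + K·y = [-1800332/508407, 3079031/508407, 4889096/508407]
step 1: P' = (I − K·H)·P̄ = [4022576/508407 -4702112/508407 -7012400/508407; -4702112/508407 12778142/508407 19159517/508407; -7012400/508407 19159517/508407 57963481/1016814]

step 0: x' = [-1123/389, -2367/389, -3743/389], P' = [2092/389 -402/389 -614/389; -402/389 5942/389 8824/389; -614/389 8824/389 26593/778]
step 1: x' = [-1800332/508407, 3079031/508407, 4889096/508407], P' = [4022576/508407 -4702112/508407 -7012400/508407; -4702112/508407 12778142/508407 19159517/508407; -7012400/508407 19159517/508407 57963481/1016814]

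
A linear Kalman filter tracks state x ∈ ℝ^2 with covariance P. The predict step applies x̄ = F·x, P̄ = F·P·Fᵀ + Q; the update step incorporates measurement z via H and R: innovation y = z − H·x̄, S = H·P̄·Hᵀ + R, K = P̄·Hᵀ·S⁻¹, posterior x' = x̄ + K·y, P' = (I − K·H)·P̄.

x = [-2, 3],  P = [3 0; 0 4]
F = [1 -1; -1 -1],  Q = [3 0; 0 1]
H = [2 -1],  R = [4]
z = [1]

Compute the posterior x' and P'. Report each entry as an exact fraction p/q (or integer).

x̄ = F·x = [-5, -1]
P̄ = F·P·Fᵀ + Q = [10 1; 1 8]
y = z − H·x̄ = [10]
S = H·P̄·Hᵀ + R = [48]
K = P̄·Hᵀ·S⁻¹ = [19/48; -1/8]
x' = x̄ + K·y = [-25/24, -9/4]
P' = (I − K·H)·P̄ = [119/48 27/8; 27/8 29/4]

x' = [-25/24, -9/4]
P' = [119/48 27/8; 27/8 29/4]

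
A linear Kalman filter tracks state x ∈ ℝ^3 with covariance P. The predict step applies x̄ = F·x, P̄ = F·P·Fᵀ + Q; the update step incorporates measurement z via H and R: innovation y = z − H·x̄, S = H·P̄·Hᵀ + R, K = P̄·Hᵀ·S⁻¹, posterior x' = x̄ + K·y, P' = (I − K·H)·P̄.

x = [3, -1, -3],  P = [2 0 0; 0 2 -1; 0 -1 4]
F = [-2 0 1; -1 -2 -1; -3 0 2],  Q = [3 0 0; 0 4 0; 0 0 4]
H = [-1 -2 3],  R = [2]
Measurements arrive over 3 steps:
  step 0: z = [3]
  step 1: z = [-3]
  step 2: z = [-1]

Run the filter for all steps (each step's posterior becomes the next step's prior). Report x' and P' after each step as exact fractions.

step 0: x̄ = F·x = [-9, 2, -15]
step 0: P̄ = F·P·Fᵀ + Q = [15 2 20; 2 14 2; 20 2 38]
step 0: y = z − H·x̄ = [43]
step 0: S = H·P̄·Hᵀ + R = [279]
step 0: K = P̄·Hᵀ·S⁻¹ = [41/279; -8/93; 10/31]
step 0: x' = x̄ + K·y = [-748/279, -158/93, -35/31]
step 0: P' = (I − K·H)·P̄ = [2504/279 514/93 210/31; 514/93 370/31 302/31; 210/31 302/31 278/31]
step 1: x̄ = F·x = [1181/279, 2011/279, 538/93]
step 1: P̄ = F·P·Fᵀ + Q = [5795/279 5128/279 2266/93; 5128/279 40262/279 926/93; 2266/93 926/93 1220/31]
step 1: y = z − H·x̄ = [-476/279]
step 1: S = H·P̄·Hᵀ + R = [212609/279]
step 1: K = P̄·Hᵀ·S⁻¹ = [4343/212609; -77318/212609; 20586/212609]
step 1: x' = x̄ + K·y = [892559/212609, 1664373/212609, 1194810/212609]
step 1: P' = (I − K·H)·P̄ = [4348414/212609 5111294/212609 4859896/212609; 5111294/212609 9254446/212609 7821850/212609; 4859896/212609 7821850/212609 6848256/212609]
step 2: x̄ = F·x = [-590308/212609, -5416115/212609, -288057/212609]
step 2: P̄ = F·P·Fᵀ + Q = [5440155/212609 11509944/212609 5767724/212609; 11509944/212609 110517258/212609 3588990/212609; 5767724/212609 3588990/212609 9060434/212609]
step 2: y = z − H·x̄ = [-10770976/212609]
step 2: S = H·P̄·Hᵀ + R = [497843863/212609]
step 2: K = P̄·Hᵀ·S⁻¹ = [-1014261/45258533; -20161590/45258533; 14235598/497843863]
step 2: x' = x̄ + K·y = [-74276692/45258533, -131534495/45258533, -1395701471/497843863]
step 2: P' = (I − K·H)·P̄ = [1104833076/45258533 1392146718/45258533 1295699330/45258533; 1392146718/45258533 2495012646/45258533 2113949610/45258533; 1295699330/45258533 2113949610/45258533 20262685082/497843863]

step 0: x' = [-748/279, -158/93, -35/31], P' = [2504/279 514/93 210/31; 514/93 370/31 302/31; 210/31 302/31 278/31]
step 1: x' = [892559/212609, 1664373/212609, 1194810/212609], P' = [4348414/212609 5111294/212609 4859896/212609; 5111294/212609 9254446/212609 7821850/212609; 4859896/212609 7821850/212609 6848256/212609]
step 2: x' = [-74276692/45258533, -131534495/45258533, -1395701471/497843863], P' = [1104833076/45258533 1392146718/45258533 1295699330/45258533; 1392146718/45258533 2495012646/45258533 2113949610/45258533; 1295699330/45258533 2113949610/45258533 20262685082/497843863]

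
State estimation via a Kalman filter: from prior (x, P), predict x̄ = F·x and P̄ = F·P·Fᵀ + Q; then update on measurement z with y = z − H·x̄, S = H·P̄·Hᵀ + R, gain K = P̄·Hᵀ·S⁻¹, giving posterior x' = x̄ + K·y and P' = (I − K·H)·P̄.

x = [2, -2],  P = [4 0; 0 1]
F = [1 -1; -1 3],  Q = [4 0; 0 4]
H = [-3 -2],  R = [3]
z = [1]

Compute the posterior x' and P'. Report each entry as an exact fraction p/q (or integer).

x' = [311/68, -505/68]
P' = [443/68 -645/68; -645/68 987/68]

x̄ = F·x = [4, -8]
P̄ = F·P·Fᵀ + Q = [9 -7; -7 17]
y = z − H·x̄ = [-3]
S = H·P̄·Hᵀ + R = [68]
K = P̄·Hᵀ·S⁻¹ = [-13/68; -13/68]
x' = x̄ + K·y = [311/68, -505/68]
P' = (I − K·H)·P̄ = [443/68 -645/68; -645/68 987/68]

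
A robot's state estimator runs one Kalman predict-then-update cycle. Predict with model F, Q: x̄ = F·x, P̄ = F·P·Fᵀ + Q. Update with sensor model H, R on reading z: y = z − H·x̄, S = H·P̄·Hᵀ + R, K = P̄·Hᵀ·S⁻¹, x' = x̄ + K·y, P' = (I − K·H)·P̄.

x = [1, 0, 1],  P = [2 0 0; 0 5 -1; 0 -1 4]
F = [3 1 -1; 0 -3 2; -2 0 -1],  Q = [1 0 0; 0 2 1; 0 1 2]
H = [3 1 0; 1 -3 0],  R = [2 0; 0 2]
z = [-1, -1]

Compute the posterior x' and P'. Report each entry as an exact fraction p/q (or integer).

x' = [-1143/3098, 2681/12392, -6789/6196]
P' = [920/4647 -7/9294 -168/1549; -7/9294 7405/37176 -415/6196; -168/1549 -415/6196 21237/3098]

x̄ = F·x = [2, 2, -3]
P̄ = F·P·Fᵀ + Q = [30 -28 -7; -28 75 -10; -7 -10 14]
y = z − H·x̄ = [-9, 3]
S = H·P̄·Hᵀ + R = [179 89; 89 875]
K = P̄·Hᵀ·S⁻¹ = [5513/18588 1861/18588; 7321/74352 -22243/74352; -2431/12392 573/12392]
x' = x̄ + K·y = [-1143/3098, 2681/12392, -6789/6196]
P' = (I − K·H)·P̄ = [920/4647 -7/9294 -168/1549; -7/9294 7405/37176 -415/6196; -168/1549 -415/6196 21237/3098]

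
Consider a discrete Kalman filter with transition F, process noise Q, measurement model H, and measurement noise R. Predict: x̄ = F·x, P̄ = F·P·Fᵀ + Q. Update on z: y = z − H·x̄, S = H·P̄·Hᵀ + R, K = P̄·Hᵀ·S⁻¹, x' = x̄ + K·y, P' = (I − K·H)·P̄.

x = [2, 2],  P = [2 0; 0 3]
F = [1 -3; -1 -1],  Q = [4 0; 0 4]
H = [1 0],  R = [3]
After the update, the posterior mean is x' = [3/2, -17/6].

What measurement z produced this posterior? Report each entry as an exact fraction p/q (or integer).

z = [2]

x̄ = F·x = [-4, -4]
P̄ = F·P·Fᵀ + Q = [33 7; 7 9]
S = H·P̄·Hᵀ + R = [36]
K = P̄·Hᵀ·S⁻¹ = [11/12; 7/36]
x' − x̄ = [11/2, 7/6] = K·y
y = (KᵀK)⁻¹·Kᵀ·(x' − x̄) = [6]
z = y + H·x̄ = [6] + [-4] = [2]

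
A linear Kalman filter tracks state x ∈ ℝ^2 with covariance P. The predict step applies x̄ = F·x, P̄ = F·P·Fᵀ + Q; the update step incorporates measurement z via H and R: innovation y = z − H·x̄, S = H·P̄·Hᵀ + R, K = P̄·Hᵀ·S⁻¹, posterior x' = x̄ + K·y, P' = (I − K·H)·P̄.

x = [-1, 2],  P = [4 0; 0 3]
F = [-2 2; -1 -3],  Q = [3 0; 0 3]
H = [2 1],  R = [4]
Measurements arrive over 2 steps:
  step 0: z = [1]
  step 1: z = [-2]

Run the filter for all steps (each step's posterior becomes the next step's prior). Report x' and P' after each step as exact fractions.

step 0: x' = [210/61, -347/61], P' = [539/61 -974/61; -974/61 1976/61]
step 1: x' = [-40/31, 12/31], P' = [142897/13175 -243002/13175; -243002/13175 452632/13175]

step 0: x̄ = F·x = [6, -5]
step 0: P̄ = F·P·Fᵀ + Q = [31 -10; -10 34]
step 0: y = z − H·x̄ = [-6]
step 0: S = H·P̄·Hᵀ + R = [122]
step 0: K = P̄·Hᵀ·S⁻¹ = [26/61; 7/61]
step 0: x' = x̄ + K·y = [210/61, -347/61]
step 0: P' = (I − K·H)·P̄ = [539/61 -974/61; -974/61 1976/61]
step 1: x̄ = F·x = [-1114/61, 831/61]
step 1: P̄ = F·P·Fᵀ + Q = [18035/61 -14674/61; -14674/61 12662/61]
step 1: y = z − H·x̄ = [1275/61]
step 1: S = H·P̄·Hᵀ + R = [26350/61]
step 1: K = P̄·Hᵀ·S⁻¹ = [10698/13175; -8343/13175]
step 1: x' = x̄ + K·y = [-40/31, 12/31]
step 1: P' = (I − K·H)·P̄ = [142897/13175 -243002/13175; -243002/13175 452632/13175]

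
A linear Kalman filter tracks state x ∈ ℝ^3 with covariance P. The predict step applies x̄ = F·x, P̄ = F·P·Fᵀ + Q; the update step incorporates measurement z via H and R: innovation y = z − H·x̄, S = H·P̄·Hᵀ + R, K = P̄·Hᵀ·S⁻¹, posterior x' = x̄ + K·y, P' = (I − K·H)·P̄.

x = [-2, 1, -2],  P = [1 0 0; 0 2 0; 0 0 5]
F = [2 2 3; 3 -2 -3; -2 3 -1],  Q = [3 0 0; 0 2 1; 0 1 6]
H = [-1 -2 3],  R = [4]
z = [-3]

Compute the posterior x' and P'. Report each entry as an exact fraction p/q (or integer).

x̄ = F·x = [-8, -2, 9]
P̄ = F·P·Fᵀ + Q = [60 -47 -7; -47 64 -2; -7 -2 33]
y = z − H·x̄ = [-42]
S = H·P̄·Hᵀ + R = [495]
K = P̄·Hᵀ·S⁻¹ = [13/495; -29/165; 2/9]
x' = x̄ + K·y = [-1502/165, 296/55, -1/3]
P' = (I − K·H)·P̄ = [29531/495 -7378/165 -89/9; -7378/165 2679/55 52/3; -89/9 52/3 77/9]

x' = [-1502/165, 296/55, -1/3]
P' = [29531/495 -7378/165 -89/9; -7378/165 2679/55 52/3; -89/9 52/3 77/9]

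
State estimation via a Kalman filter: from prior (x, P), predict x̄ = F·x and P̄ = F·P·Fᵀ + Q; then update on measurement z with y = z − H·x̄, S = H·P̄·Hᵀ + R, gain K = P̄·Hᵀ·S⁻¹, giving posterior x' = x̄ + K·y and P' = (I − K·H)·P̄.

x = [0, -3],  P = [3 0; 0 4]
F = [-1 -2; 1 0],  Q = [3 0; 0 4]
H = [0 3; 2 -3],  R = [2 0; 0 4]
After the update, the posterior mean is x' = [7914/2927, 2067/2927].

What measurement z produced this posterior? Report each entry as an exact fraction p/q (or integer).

z = [2, 3]

x̄ = F·x = [6, 0]
P̄ = F·P·Fᵀ + Q = [22 -3; -3 7]
S = H·P̄·Hᵀ + R = [65 -81; -81 191]
K = P̄·Hᵀ·S⁻¹ = [1287/2927 1358/2927; 912/2927 -27/2927]
x' − x̄ = [-9648/2927, 2067/2927] = K·y
y = (KᵀK)⁻¹·Kᵀ·(x' − x̄) = [2, -9]
z = y + H·x̄ = [2, -9] + [0, 12] = [2, 3]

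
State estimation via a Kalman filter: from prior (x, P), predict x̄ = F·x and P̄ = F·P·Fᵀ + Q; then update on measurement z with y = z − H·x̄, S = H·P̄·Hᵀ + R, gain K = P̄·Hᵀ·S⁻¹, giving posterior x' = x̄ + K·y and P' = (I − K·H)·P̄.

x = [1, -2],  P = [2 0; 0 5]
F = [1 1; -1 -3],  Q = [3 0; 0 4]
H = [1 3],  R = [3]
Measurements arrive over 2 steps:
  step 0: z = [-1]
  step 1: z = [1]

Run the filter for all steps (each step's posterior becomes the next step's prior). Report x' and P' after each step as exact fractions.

step 0: x' = [49/74, -19/37], P' = [2019/370 -357/185; -357/185 187/185]
step 1: x' = [187/3088, 2099/6176], P' = [16815/3088 -10905/6176; -10905/6176 10999/12352]

step 0: x̄ = F·x = [-1, 5]
step 0: P̄ = F·P·Fᵀ + Q = [10 -17; -17 51]
step 0: y = z − H·x̄ = [-15]
step 0: S = H·P̄·Hᵀ + R = [370]
step 0: K = P̄·Hᵀ·S⁻¹ = [-41/370; 68/185]
step 0: x' = x̄ + K·y = [49/74, -19/37]
step 0: P' = (I − K·H)·P̄ = [2019/370 -357/185; -357/185 187/185]
step 1: x̄ = F·x = [11/74, 65/74]
step 1: P̄ = F·P·Fᵀ + Q = [415/74 -57/74; -57/74 2581/370]
step 1: y = z − H·x̄ = [-66/37]
step 1: S = H·P̄·Hᵀ + R = [12352/185]
step 1: K = P̄·Hᵀ·S⁻¹ = [305/6176; 3729/12352]
step 1: x' = x̄ + K·y = [187/3088, 2099/6176]
step 1: P' = (I − K·H)·P̄ = [16815/3088 -10905/6176; -10905/6176 10999/12352]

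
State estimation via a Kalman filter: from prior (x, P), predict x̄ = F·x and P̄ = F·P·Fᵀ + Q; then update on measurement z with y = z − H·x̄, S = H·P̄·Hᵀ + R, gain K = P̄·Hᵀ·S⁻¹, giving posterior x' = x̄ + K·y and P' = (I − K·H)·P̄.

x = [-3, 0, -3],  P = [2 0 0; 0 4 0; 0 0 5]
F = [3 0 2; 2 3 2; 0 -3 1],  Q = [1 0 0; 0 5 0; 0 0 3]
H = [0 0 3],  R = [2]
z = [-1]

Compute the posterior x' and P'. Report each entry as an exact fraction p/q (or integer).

x' = [-2865/199, -2700/199, -69/199]
P' = [7311/199 7538/199 10/199; 7538/199 10689/199 -26/199; 10/199 -26/199 44/199]

x̄ = F·x = [-15, -12, -3]
P̄ = F·P·Fᵀ + Q = [39 32 10; 32 69 -26; 10 -26 44]
y = z − H·x̄ = [8]
S = H·P̄·Hᵀ + R = [398]
K = P̄·Hᵀ·S⁻¹ = [15/199; -39/199; 66/199]
x' = x̄ + K·y = [-2865/199, -2700/199, -69/199]
P' = (I − K·H)·P̄ = [7311/199 7538/199 10/199; 7538/199 10689/199 -26/199; 10/199 -26/199 44/199]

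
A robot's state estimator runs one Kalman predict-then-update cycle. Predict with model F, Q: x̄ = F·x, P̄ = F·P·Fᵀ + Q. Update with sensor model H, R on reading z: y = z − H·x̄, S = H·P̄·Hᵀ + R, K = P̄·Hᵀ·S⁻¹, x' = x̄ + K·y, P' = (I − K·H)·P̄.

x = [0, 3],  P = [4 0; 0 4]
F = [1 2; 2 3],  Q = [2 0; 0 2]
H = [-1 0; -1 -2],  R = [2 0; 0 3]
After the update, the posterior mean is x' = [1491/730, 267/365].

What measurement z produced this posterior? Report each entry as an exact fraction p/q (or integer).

z = [-3, -3]

x̄ = F·x = [6, 9]
P̄ = F·P·Fᵀ + Q = [22 32; 32 54]
S = H·P̄·Hᵀ + R = [24 86; 86 369]
K = P̄·Hᵀ·S⁻¹ = [-361/730 -43/365; 58/365 -152/365]
x' − x̄ = [-2889/730, -3018/365] = K·y
y = (KᵀK)⁻¹·Kᵀ·(x' − x̄) = [3, 21]
z = y + H·x̄ = [3, 21] + [-6, -24] = [-3, -3]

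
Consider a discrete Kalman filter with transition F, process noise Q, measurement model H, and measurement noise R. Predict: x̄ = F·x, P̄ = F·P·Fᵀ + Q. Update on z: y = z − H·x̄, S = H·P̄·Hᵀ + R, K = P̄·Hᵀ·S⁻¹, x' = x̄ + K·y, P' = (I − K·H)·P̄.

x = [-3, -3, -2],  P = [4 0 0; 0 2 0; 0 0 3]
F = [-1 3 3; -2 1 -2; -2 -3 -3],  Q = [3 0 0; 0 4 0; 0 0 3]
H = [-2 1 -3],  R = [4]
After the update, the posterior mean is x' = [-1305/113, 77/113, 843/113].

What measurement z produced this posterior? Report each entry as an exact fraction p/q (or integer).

z = [2]

x̄ = F·x = [-12, 7, 21]
P̄ = F·P·Fᵀ + Q = [52 -4 -37; -4 34 28; -37 28 64]
S = H·P̄·Hᵀ + R = [226]
K = P̄·Hᵀ·S⁻¹ = [3/226; -21/113; -45/113]
x' − x̄ = [51/113, -714/113, -1530/113] = K·y
y = (KᵀK)⁻¹·Kᵀ·(x' − x̄) = [34]
z = y + H·x̄ = [34] + [-32] = [2]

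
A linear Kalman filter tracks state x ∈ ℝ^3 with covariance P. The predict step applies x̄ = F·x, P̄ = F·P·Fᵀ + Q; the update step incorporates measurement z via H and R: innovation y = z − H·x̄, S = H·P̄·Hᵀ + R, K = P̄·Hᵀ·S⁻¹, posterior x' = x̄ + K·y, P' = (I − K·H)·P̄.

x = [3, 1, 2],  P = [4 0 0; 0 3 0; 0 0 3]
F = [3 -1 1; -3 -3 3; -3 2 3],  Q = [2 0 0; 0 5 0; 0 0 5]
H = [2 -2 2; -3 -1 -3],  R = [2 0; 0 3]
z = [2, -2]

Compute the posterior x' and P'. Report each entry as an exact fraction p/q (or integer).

x' = [296677/51456, -613/2144, -128221/25728]
P' = [5475593/154368 -649/6432 -2734433/77184; -649/6432 125/268 625/3216; -2734433/77184 625/3216 1373945/38592]

x̄ = F·x = [10, -6, -1]
P̄ = F·P·Fᵀ + Q = [44 -18 -33; -18 95 45; -33 45 80]
y = z − H·x̄ = [-28, 19]
S = H·P̄·Hᵀ + R = [398 -50; -50 782]
K = P̄·Hᵀ·S⁻¹ = [22303/154368 -1535/154368; -2399/6432 -1601/6432; -1543/77184 -18457/77184]
x' = x̄ + K·y = [296677/51456, -613/2144, -128221/25728]
P' = (I − K·H)·P̄ = [5475593/154368 -649/6432 -2734433/77184; -649/6432 125/268 625/3216; -2734433/77184 625/3216 1373945/38592]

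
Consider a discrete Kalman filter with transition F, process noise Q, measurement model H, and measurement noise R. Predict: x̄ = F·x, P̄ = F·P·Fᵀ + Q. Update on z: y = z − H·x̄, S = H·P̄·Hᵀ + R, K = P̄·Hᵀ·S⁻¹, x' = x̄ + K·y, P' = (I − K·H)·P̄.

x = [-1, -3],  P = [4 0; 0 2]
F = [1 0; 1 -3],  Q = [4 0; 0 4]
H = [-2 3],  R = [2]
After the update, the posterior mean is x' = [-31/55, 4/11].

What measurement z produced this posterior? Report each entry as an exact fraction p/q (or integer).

x̄ = F·x = [-1, 8]
P̄ = F·P·Fᵀ + Q = [8 4; 4 26]
S = H·P̄·Hᵀ + R = [220]
K = P̄·Hᵀ·S⁻¹ = [-1/55; 7/22]
x' − x̄ = [24/55, -84/11] = K·y
y = (KᵀK)⁻¹·Kᵀ·(x' − x̄) = [-24]
z = y + H·x̄ = [-24] + [26] = [2]

z = [2]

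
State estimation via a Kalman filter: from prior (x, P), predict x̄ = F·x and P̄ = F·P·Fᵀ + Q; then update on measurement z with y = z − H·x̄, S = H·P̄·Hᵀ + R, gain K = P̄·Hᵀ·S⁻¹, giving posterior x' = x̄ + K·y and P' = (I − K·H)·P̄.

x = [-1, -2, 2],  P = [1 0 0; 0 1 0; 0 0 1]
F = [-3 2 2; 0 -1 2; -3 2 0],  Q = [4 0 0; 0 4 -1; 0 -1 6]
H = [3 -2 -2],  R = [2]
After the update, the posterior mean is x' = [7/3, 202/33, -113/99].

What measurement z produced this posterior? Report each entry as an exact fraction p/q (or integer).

x̄ = F·x = [3, 6, -1]
P̄ = F·P·Fᵀ + Q = [21 2 13; 2 9 -3; 13 -3 19]
S = H·P̄·Hᵀ + R = [99]
K = P̄·Hᵀ·S⁻¹ = [1/3; -2/33; 7/99]
x' − x̄ = [-2/3, 4/33, -14/99] = K·y
y = (KᵀK)⁻¹·Kᵀ·(x' − x̄) = [-2]
z = y + H·x̄ = [-2] + [-1] = [-3]

z = [-3]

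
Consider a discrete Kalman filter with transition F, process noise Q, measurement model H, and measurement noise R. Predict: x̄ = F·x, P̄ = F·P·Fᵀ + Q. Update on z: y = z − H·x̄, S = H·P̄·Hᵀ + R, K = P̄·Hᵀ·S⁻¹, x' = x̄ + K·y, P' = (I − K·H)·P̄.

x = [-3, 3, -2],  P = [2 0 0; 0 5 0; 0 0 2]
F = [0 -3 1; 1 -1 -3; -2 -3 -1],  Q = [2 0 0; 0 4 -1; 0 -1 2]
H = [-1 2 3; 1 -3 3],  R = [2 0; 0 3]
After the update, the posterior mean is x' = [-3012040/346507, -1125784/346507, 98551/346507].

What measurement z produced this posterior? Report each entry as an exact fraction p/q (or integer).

x̄ = F·x = [-11, 0, -1]
P̄ = F·P·Fᵀ + Q = [49 9 43; 9 29 16; 43 16 57]
S = H·P̄·Hᵀ + R = [578 287; 287 742]
K = P̄·Hᵀ·S⁻¹ = [4197/49501 59152/346507; 11512/49501 -45179/346507; 10154/49501 50028/346507]
x' − x̄ = [799537/346507, -1125784/346507, 445058/346507] = K·y
y = (KᵀK)⁻¹·Kᵀ·(x' − x̄) = [-5, 16]
z = y + H·x̄ = [-5, 16] + [8, -14] = [3, 2]

z = [3, 2]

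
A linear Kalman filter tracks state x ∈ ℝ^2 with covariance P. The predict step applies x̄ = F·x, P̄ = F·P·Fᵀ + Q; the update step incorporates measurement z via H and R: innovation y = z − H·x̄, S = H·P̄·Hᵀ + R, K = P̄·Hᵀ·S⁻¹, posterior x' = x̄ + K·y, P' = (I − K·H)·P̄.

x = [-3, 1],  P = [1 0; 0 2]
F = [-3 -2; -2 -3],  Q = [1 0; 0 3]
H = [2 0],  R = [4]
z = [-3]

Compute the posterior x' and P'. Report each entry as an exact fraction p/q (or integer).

x' = [-20/19, -96/19]
P' = [18/19 18/19; 18/19 151/19]

x̄ = F·x = [7, 3]
P̄ = F·P·Fᵀ + Q = [18 18; 18 25]
y = z − H·x̄ = [-17]
S = H·P̄·Hᵀ + R = [76]
K = P̄·Hᵀ·S⁻¹ = [9/19; 9/19]
x' = x̄ + K·y = [-20/19, -96/19]
P' = (I − K·H)·P̄ = [18/19 18/19; 18/19 151/19]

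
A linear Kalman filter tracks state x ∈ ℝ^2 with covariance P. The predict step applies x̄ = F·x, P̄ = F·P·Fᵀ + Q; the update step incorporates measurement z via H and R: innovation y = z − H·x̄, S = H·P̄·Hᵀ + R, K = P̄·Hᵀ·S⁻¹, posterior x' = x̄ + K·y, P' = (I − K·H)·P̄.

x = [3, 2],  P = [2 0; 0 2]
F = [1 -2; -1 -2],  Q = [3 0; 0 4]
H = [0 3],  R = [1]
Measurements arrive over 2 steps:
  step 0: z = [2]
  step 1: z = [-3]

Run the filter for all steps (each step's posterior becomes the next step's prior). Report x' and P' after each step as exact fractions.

step 0: x' = [287/127, 77/127], P' = [1327/127 6/127; 6/127 14/127]
step 1: x' = [-5050/8681, -8838/8681], P' = [123393/17362 -1271/17362; -1271/17362 1915/17362]

step 0: x̄ = F·x = [-1, -7]
step 0: P̄ = F·P·Fᵀ + Q = [13 6; 6 14]
step 0: y = z − H·x̄ = [23]
step 0: S = H·P̄·Hᵀ + R = [127]
step 0: K = P̄·Hᵀ·S⁻¹ = [18/127; 42/127]
step 0: x' = x̄ + K·y = [287/127, 77/127]
step 0: P' = (I − K·H)·P̄ = [1327/127 6/127; 6/127 14/127]
step 1: x̄ = F·x = [133/127, -441/127]
step 1: P̄ = F·P·Fᵀ + Q = [1740/127 -1271/127; -1271/127 1915/127]
step 1: y = z − H·x̄ = [942/127]
step 1: S = H·P̄·Hᵀ + R = [17362/127]
step 1: K = P̄·Hᵀ·S⁻¹ = [-3813/17362; 5745/17362]
step 1: x' = x̄ + K·y = [-5050/8681, -8838/8681]
step 1: P' = (I − K·H)·P̄ = [123393/17362 -1271/17362; -1271/17362 1915/17362]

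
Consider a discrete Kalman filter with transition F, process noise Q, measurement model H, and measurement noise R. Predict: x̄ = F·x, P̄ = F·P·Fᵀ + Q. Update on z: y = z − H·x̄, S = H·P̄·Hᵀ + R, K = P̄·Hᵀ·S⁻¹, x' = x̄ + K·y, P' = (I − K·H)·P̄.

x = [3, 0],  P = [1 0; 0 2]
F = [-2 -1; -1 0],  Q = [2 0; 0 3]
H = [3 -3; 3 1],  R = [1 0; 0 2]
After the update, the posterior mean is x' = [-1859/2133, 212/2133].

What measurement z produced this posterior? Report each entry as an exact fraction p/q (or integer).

z = [-3, -2]

x̄ = F·x = [-6, -3]
P̄ = F·P·Fᵀ + Q = [8 2; 2 4]
S = H·P̄·Hᵀ + R = [73 48; 48 90]
K = P̄·Hᵀ·S⁻¹ = [62/711 517/2133; -170/711 509/2133]
x' − x̄ = [10939/2133, 6611/2133] = K·y
y = (KᵀK)⁻¹·Kᵀ·(x' − x̄) = [6, 19]
z = y + H·x̄ = [6, 19] + [-9, -21] = [-3, -2]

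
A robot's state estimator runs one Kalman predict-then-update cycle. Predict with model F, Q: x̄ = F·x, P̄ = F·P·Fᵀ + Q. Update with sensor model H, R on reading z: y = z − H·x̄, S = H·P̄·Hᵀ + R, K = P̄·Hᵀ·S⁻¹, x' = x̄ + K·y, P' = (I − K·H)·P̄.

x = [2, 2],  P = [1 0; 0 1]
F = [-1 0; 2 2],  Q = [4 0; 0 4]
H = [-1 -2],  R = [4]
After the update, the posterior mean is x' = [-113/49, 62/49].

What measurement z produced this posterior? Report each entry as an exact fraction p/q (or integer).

x̄ = F·x = [-2, 8]
P̄ = F·P·Fᵀ + Q = [5 -2; -2 12]
S = H·P̄·Hᵀ + R = [49]
K = P̄·Hᵀ·S⁻¹ = [-1/49; -22/49]
x' − x̄ = [-15/49, -330/49] = K·y
y = (KᵀK)⁻¹·Kᵀ·(x' − x̄) = [15]
z = y + H·x̄ = [15] + [-14] = [1]

z = [1]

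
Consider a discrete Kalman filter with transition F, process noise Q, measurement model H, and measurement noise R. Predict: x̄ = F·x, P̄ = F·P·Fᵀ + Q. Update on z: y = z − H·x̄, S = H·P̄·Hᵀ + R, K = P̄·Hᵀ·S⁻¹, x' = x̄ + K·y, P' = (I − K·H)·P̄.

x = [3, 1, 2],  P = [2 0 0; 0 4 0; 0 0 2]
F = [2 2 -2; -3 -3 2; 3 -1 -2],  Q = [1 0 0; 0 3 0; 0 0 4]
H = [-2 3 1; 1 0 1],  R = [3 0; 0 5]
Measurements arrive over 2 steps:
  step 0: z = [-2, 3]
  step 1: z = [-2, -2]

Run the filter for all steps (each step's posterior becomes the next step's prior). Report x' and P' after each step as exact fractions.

step 0: x' = [-6851/31438, -60019/31438, 50685/15719], P' = [37131/31438 23773/31438 -4563/15719; 23773/31438 18539/15719 -21959/15719; -4563/15719 -21959/15719 61968/15719]
step 1: x' = [-86120172/122496263, -111115740/122496263, -45776644/122496263], P' = [437317127/367488789 259815113/367488789 -40956287/367488789; 259815113/367488789 747068611/734977578 -346650863/367488789; -40956287/367488789 -346650863/367488789 1006274792/367488789]

step 0: x̄ = F·x = [4, -8, 4]
step 0: P̄ = F·P·Fᵀ + Q = [33 -44 12; -44 65 -14; 12 -14 34]
step 0: y = z − H·x̄ = [26, -5]
step 0: S = H·P̄·Hᵀ + R = [1150 -218; -218 96]
step 0: K = P̄·Hᵀ·S⁻¹ = [-4023/31438 5601/31438; 3295/15719 -4029/31438; 1739/15719 11481/15719]
step 0: x' = x̄ + K·y = [-6851/31438, -60019/31438, 50685/15719]
step 0: P' = (I − K·H)·P̄ = [37131/31438 23773/31438 -4563/15719; 23773/31438 18539/15719 -21959/15719; -4563/15719 -21959/15719 61968/15719]
step 1: x̄ = F·x = [-168240/15719, 201675/15719, -81637/15719]
step 1: P̄ = F·P·Fᵀ + Q = [719277/15719 -878357/15719 459281/15719; -878357/15719 2322381/31438 -1146511/31438; 459281/15719 -1146511/31438 783955/31438]
step 1: y = z − H·x̄ = [-891306/15719, 218439/15719]
step 1: S = H·P̄·Hᵀ + R = [19030584/15719 -5860695/15719; -5860695/15719 4216823/31438]
step 1: K = P̄·Hᵀ·S⁻¹ = [-45381734/367488789 26424056/122496263; 169547885/734977578 -5789050/122496263; 16078259/367488789 64354567/122496263]
step 1: x' = x̄ + K·y = [-86120172/122496263, -111115740/122496263, -45776644/122496263]
step 1: P' = (I − K·H)·P̄ = [437317127/367488789 259815113/367488789 -40956287/367488789; 259815113/367488789 747068611/734977578 -346650863/367488789; -40956287/367488789 -346650863/367488789 1006274792/367488789]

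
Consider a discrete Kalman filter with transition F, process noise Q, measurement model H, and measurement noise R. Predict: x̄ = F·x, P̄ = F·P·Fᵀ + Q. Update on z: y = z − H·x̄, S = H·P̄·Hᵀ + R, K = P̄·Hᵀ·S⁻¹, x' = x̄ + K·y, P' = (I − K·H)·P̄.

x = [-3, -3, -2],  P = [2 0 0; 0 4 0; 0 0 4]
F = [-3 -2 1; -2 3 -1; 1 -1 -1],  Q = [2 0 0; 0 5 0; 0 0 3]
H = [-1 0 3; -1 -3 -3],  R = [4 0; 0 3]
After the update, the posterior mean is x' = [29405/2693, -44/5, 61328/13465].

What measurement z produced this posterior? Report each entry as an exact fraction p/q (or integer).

x̄ = F·x = [13, -1, 2]
P̄ = F·P·Fᵀ + Q = [40 -16 -2; -16 53 -12; -2 -12 13]
S = H·P̄·Hᵀ + R = [173 -17; -17 313]
K = P̄·Hᵀ·S⁻¹ = [-708/2693 82/2693; -3/20 -7/20; 3204/13465 131/13465]
x' − x̄ = [-5604/2693, -39/5, 34398/13465] = K·y
y = (KᵀK)⁻¹·Kᵀ·(x' − x̄) = [10, 18]
z = y + H·x̄ = [10, 18] + [-7, -16] = [3, 2]

z = [3, 2]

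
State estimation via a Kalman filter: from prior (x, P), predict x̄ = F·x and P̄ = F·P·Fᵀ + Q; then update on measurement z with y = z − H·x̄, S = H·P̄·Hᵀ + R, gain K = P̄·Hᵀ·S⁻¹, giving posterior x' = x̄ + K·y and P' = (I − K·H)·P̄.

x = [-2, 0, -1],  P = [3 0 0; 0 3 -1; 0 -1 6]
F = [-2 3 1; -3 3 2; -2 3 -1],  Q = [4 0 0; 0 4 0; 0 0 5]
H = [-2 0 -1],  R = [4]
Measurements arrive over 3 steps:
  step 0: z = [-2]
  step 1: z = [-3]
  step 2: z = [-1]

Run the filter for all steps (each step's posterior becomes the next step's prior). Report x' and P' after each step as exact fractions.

step 0: x̄ = F·x = [3, 4, 5]
step 0: P̄ = F·P·Fᵀ + Q = [43 48 33; 48 70 30; 33 30 56]
step 0: y = z − H·x̄ = [9]
step 0: S = H·P̄·Hᵀ + R = [364]
step 0: K = P̄·Hᵀ·S⁻¹ = [-17/52; -9/26; -61/182]
step 0: x' = x̄ + K·y = [3/52, 23/26, 361/182]
step 0: P' = (I − K·H)·P̄ = [213/52 177/26 -179/26; 177/26 343/13 -159/13; -179/26 -159/13 1375/91]
step 1: x̄ = F·x = [823/182, 2347/364, 101/182]
step 1: P̄ = F·P·Fᵀ + Q = [13233/91 23343/182 14291/91; 23343/182 55355/364 18181/182; 14291/91 18181/182 21668/91]
step 1: y = z − H·x̄ = [1201/182]
step 1: S = H·P̄·Hᵀ + R = [132128/91]
step 1: K = P̄·Hᵀ·S⁻¹ = [-40757/132128; -64867/264256; -25125/66064]
step 1: x' = x̄ + K·y = [657057/264256, 2551639/528512, -258271/132128]
step 1: P' = (I − K·H)·P̄ = [959525/132128 4840435/264256 -878011/66064; 4840435/264256 34134261/528512 -4710701/132128; -878011/66064 -4710701/132128 928261/33032]
step 2: x̄ = F·x = [3993605/528512, 1646407/528512, 6059773/528512]
step 2: P̄ = F·P·Fᵀ + Q = [138396061/528512 94311631/528512 191538133/528512; 94311631/528512 87193749/528512 105815223/528512; 191538133/528512 105815223/528512 308845517/528512]
step 2: y = z − H·x̄ = [13518471/528512]
step 2: S = H·P̄·Hᵀ + R = [1630696341/528512]
step 2: K = P̄·Hᵀ·S⁻¹ = [-156110085/543565447; -294438485/1630696341; -691921783/1630696341]
step 2: x' = x̄ + K·y = [114313450/543565447, -817116893/543565447, 332963175/543565447]
step 2: P' = (I − K·H)·P̄ = [4004149091/543565447 10027637861/543565447 -7383857842/543565447; 10027637861/543565447 104997627307/1630696341 -58988073226/1630696341; -7383857842/543565447 -58988073226/1630696341 47070834184/1630696341]

step 0: x' = [3/52, 23/26, 361/182], P' = [213/52 177/26 -179/26; 177/26 343/13 -159/13; -179/26 -159/13 1375/91]
step 1: x' = [657057/264256, 2551639/528512, -258271/132128], P' = [959525/132128 4840435/264256 -878011/66064; 4840435/264256 34134261/528512 -4710701/132128; -878011/66064 -4710701/132128 928261/33032]
step 2: x' = [114313450/543565447, -817116893/543565447, 332963175/543565447], P' = [4004149091/543565447 10027637861/543565447 -7383857842/543565447; 10027637861/543565447 104997627307/1630696341 -58988073226/1630696341; -7383857842/543565447 -58988073226/1630696341 47070834184/1630696341]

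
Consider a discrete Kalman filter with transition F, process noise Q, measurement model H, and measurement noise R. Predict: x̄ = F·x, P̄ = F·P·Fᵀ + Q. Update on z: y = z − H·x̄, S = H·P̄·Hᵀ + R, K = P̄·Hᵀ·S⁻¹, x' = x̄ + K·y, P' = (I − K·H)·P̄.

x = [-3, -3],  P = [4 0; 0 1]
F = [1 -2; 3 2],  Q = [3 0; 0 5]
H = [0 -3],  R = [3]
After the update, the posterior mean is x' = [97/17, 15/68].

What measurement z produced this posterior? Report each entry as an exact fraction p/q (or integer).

x̄ = F·x = [3, -15]
P̄ = F·P·Fᵀ + Q = [11 8; 8 45]
S = H·P̄·Hᵀ + R = [408]
K = P̄·Hᵀ·S⁻¹ = [-1/17; -45/136]
x' − x̄ = [46/17, 1035/68] = K·y
y = (KᵀK)⁻¹·Kᵀ·(x' − x̄) = [-46]
z = y + H·x̄ = [-46] + [45] = [-1]

z = [-1]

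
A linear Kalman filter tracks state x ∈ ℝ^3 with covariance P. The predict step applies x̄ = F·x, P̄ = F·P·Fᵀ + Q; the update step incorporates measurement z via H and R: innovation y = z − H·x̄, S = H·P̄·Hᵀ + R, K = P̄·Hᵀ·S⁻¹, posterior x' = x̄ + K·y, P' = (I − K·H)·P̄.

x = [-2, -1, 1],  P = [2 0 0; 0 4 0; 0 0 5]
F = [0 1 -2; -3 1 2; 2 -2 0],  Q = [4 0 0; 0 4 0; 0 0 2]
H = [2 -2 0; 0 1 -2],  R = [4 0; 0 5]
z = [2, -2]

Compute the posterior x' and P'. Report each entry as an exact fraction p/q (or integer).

x̄ = F·x = [-3, 7, -2]
P̄ = F·P·Fᵀ + Q = [28 -16 -8; -16 46 -20; -8 -20 26]
y = z − H·x̄ = [22, -13]
S = H·P̄·Hᵀ + R = [428 -172; -172 235]
K = P̄·Hᵀ·S⁻¹ = [5170/17749 3784/17749; -3587/17749 3870/17749; -1686/17749 -6672/17749]
x' = x̄ + K·y = [11301/17749, -4981/17749, 14146/17749]
P' = (I − K·H)·P̄ = [42012/17749 31672/17749 6376/17749; 31672/17749 38846/17749 9748/17749; 6376/17749 9748/17749 21554/17749]

x' = [11301/17749, -4981/17749, 14146/17749]
P' = [42012/17749 31672/17749 6376/17749; 31672/17749 38846/17749 9748/17749; 6376/17749 9748/17749 21554/17749]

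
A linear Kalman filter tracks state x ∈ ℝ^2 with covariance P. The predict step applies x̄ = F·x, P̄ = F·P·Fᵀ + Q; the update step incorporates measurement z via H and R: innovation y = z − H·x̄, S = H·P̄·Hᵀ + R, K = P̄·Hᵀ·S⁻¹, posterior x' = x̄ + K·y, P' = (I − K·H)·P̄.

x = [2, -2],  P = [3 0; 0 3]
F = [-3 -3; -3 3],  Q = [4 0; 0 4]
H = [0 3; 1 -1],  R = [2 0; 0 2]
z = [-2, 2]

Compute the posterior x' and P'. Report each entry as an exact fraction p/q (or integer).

x' = [9802/7889, -5638/7889]
P' = [16878/7889 1682/7889; 1682/7889 1740/7889]

x̄ = F·x = [0, -12]
P̄ = F·P·Fᵀ + Q = [58 0; 0 58]
y = z − H·x̄ = [34, -10]
S = H·P̄·Hᵀ + R = [524 -174; -174 118]
K = P̄·Hᵀ·S⁻¹ = [2523/7889 7598/7889; 2610/7889 -29/7889]
x' = x̄ + K·y = [9802/7889, -5638/7889]
P' = (I − K·H)·P̄ = [16878/7889 1682/7889; 1682/7889 1740/7889]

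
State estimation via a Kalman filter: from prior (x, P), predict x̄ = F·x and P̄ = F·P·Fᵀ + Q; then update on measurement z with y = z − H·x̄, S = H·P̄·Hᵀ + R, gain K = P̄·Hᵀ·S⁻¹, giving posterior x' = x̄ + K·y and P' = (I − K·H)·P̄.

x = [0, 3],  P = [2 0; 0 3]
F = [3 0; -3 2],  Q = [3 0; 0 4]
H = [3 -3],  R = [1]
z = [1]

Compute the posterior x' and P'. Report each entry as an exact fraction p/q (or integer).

x' = [2223/820, 489/205]
P' = [3531/820 873/205; 873/205 886/205]

x̄ = F·x = [0, 6]
P̄ = F·P·Fᵀ + Q = [21 -18; -18 34]
y = z − H·x̄ = [19]
S = H·P̄·Hᵀ + R = [820]
K = P̄·Hᵀ·S⁻¹ = [117/820; -39/205]
x' = x̄ + K·y = [2223/820, 489/205]
P' = (I − K·H)·P̄ = [3531/820 873/205; 873/205 886/205]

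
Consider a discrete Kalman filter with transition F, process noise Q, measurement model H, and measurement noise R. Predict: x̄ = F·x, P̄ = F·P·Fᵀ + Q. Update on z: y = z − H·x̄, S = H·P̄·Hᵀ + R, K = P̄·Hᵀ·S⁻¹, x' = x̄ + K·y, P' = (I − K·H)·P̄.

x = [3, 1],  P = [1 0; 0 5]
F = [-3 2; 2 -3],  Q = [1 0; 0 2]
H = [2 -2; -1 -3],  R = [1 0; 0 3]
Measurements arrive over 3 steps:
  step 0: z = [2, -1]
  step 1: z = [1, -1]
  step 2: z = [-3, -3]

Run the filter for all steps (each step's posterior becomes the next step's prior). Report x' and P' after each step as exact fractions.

step 0: x̄ = F·x = [-7, 3]
step 0: P̄ = F·P·Fᵀ + Q = [30 -36; -36 51]
step 0: y = z − H·x̄ = [22, 1]
step 0: S = H·P̄·Hᵀ + R = [613 390; 390 276]
step 0: K = P̄·Hᵀ·S⁻¹ = [501/1424 -611/2848; -399/2848 -1287/5696]
step 0: x' = x̄ + K·y = [1497/2848, -1755/5696]
step 0: P' = (I − K·H)·P̄ = [417/1424 333/2848; 333/2848 1065/5696]
step 1: x̄ = F·x = [-3123/1424, 11253/5696]
step 1: P̄ = F·P·Fᵀ + Q = [1061/356 -1935/1424; -1935/1424 19657/5696]
step 1: y = z − H·x̄ = [26593/2848, 15571/5696]
step 1: S = H·P̄·Hᵀ + R = [53537/1424 57475/2848; 57475/2848 164537/5696]
step 1: K = P̄·Hᵀ·S⁻¹ = [433968/1288727 -23116/117157; -548918/3866181 -74573/351471]
step 1: x' = x̄ + K·y = [530708/1288727, 270092/3866181]
step 1: P' = (I − K·H)·P̄ = [353445/1288727 136461/1288727; 136461/1288727 683842/3866181]
step 2: x̄ = F·x = [-385108/351471, 791324/1288727]
step 2: P̄ = F·P·Fᵀ + Q = [1021088/351471 -155851/117157; -155851/117157 4405228/1288727]
step 2: y = z − H·x̄ = [1621777/3866181, -8712815/3866181]
step 2: S = H·P̄·Hᵀ + R = [142801453/3866181 77402500/3866181; 77402500/3866181 110913169/3866181]
step 2: K = P̄·Hᵀ·S⁻¹ = [95056122/283007233 -55626583/283007233; -362570866/2547065097 -539340497/2547065097]
step 2: x' = x̄ + K·y = [-144858165/283007233, 2627353997/2547065097]
step 2: P' = (I − K·H)·P̄ = [77365983/283007233 29837922/283007233; 29837922/283007233 449826731/2547065097]

step 0: x' = [1497/2848, -1755/5696], P' = [417/1424 333/2848; 333/2848 1065/5696]
step 1: x' = [530708/1288727, 270092/3866181], P' = [353445/1288727 136461/1288727; 136461/1288727 683842/3866181]
step 2: x' = [-144858165/283007233, 2627353997/2547065097], P' = [77365983/283007233 29837922/283007233; 29837922/283007233 449826731/2547065097]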